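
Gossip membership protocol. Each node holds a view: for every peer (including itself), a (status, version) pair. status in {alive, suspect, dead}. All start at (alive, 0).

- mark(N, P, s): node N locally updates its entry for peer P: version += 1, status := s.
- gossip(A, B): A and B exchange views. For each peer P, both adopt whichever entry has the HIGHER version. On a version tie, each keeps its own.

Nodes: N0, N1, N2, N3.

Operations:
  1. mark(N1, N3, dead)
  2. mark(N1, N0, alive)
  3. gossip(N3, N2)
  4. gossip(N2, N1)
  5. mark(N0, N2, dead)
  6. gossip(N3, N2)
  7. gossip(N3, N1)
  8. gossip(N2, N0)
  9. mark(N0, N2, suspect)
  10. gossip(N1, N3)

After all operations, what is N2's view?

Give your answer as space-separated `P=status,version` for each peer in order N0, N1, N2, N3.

Op 1: N1 marks N3=dead -> (dead,v1)
Op 2: N1 marks N0=alive -> (alive,v1)
Op 3: gossip N3<->N2 -> N3.N0=(alive,v0) N3.N1=(alive,v0) N3.N2=(alive,v0) N3.N3=(alive,v0) | N2.N0=(alive,v0) N2.N1=(alive,v0) N2.N2=(alive,v0) N2.N3=(alive,v0)
Op 4: gossip N2<->N1 -> N2.N0=(alive,v1) N2.N1=(alive,v0) N2.N2=(alive,v0) N2.N3=(dead,v1) | N1.N0=(alive,v1) N1.N1=(alive,v0) N1.N2=(alive,v0) N1.N3=(dead,v1)
Op 5: N0 marks N2=dead -> (dead,v1)
Op 6: gossip N3<->N2 -> N3.N0=(alive,v1) N3.N1=(alive,v0) N3.N2=(alive,v0) N3.N3=(dead,v1) | N2.N0=(alive,v1) N2.N1=(alive,v0) N2.N2=(alive,v0) N2.N3=(dead,v1)
Op 7: gossip N3<->N1 -> N3.N0=(alive,v1) N3.N1=(alive,v0) N3.N2=(alive,v0) N3.N3=(dead,v1) | N1.N0=(alive,v1) N1.N1=(alive,v0) N1.N2=(alive,v0) N1.N3=(dead,v1)
Op 8: gossip N2<->N0 -> N2.N0=(alive,v1) N2.N1=(alive,v0) N2.N2=(dead,v1) N2.N3=(dead,v1) | N0.N0=(alive,v1) N0.N1=(alive,v0) N0.N2=(dead,v1) N0.N3=(dead,v1)
Op 9: N0 marks N2=suspect -> (suspect,v2)
Op 10: gossip N1<->N3 -> N1.N0=(alive,v1) N1.N1=(alive,v0) N1.N2=(alive,v0) N1.N3=(dead,v1) | N3.N0=(alive,v1) N3.N1=(alive,v0) N3.N2=(alive,v0) N3.N3=(dead,v1)

Answer: N0=alive,1 N1=alive,0 N2=dead,1 N3=dead,1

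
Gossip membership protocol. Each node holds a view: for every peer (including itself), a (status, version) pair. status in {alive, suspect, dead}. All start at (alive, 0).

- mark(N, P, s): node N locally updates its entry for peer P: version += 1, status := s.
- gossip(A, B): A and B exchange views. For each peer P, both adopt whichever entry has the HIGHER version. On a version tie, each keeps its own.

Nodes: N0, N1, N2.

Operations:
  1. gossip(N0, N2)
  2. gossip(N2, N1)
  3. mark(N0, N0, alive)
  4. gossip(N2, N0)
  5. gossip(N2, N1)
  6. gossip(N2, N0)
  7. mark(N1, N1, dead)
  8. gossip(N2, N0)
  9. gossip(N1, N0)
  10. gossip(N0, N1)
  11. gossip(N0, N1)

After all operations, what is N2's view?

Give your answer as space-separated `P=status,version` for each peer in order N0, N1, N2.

Op 1: gossip N0<->N2 -> N0.N0=(alive,v0) N0.N1=(alive,v0) N0.N2=(alive,v0) | N2.N0=(alive,v0) N2.N1=(alive,v0) N2.N2=(alive,v0)
Op 2: gossip N2<->N1 -> N2.N0=(alive,v0) N2.N1=(alive,v0) N2.N2=(alive,v0) | N1.N0=(alive,v0) N1.N1=(alive,v0) N1.N2=(alive,v0)
Op 3: N0 marks N0=alive -> (alive,v1)
Op 4: gossip N2<->N0 -> N2.N0=(alive,v1) N2.N1=(alive,v0) N2.N2=(alive,v0) | N0.N0=(alive,v1) N0.N1=(alive,v0) N0.N2=(alive,v0)
Op 5: gossip N2<->N1 -> N2.N0=(alive,v1) N2.N1=(alive,v0) N2.N2=(alive,v0) | N1.N0=(alive,v1) N1.N1=(alive,v0) N1.N2=(alive,v0)
Op 6: gossip N2<->N0 -> N2.N0=(alive,v1) N2.N1=(alive,v0) N2.N2=(alive,v0) | N0.N0=(alive,v1) N0.N1=(alive,v0) N0.N2=(alive,v0)
Op 7: N1 marks N1=dead -> (dead,v1)
Op 8: gossip N2<->N0 -> N2.N0=(alive,v1) N2.N1=(alive,v0) N2.N2=(alive,v0) | N0.N0=(alive,v1) N0.N1=(alive,v0) N0.N2=(alive,v0)
Op 9: gossip N1<->N0 -> N1.N0=(alive,v1) N1.N1=(dead,v1) N1.N2=(alive,v0) | N0.N0=(alive,v1) N0.N1=(dead,v1) N0.N2=(alive,v0)
Op 10: gossip N0<->N1 -> N0.N0=(alive,v1) N0.N1=(dead,v1) N0.N2=(alive,v0) | N1.N0=(alive,v1) N1.N1=(dead,v1) N1.N2=(alive,v0)
Op 11: gossip N0<->N1 -> N0.N0=(alive,v1) N0.N1=(dead,v1) N0.N2=(alive,v0) | N1.N0=(alive,v1) N1.N1=(dead,v1) N1.N2=(alive,v0)

Answer: N0=alive,1 N1=alive,0 N2=alive,0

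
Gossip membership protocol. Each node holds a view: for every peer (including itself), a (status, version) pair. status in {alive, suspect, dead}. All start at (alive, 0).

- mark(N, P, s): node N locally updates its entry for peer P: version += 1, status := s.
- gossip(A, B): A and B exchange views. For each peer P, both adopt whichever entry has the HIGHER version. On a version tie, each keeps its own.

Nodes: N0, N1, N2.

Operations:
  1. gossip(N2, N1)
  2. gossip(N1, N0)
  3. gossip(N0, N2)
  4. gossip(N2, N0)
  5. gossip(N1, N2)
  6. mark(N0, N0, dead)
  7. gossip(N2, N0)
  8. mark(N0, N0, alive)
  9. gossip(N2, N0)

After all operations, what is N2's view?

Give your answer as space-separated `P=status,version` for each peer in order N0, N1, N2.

Answer: N0=alive,2 N1=alive,0 N2=alive,0

Derivation:
Op 1: gossip N2<->N1 -> N2.N0=(alive,v0) N2.N1=(alive,v0) N2.N2=(alive,v0) | N1.N0=(alive,v0) N1.N1=(alive,v0) N1.N2=(alive,v0)
Op 2: gossip N1<->N0 -> N1.N0=(alive,v0) N1.N1=(alive,v0) N1.N2=(alive,v0) | N0.N0=(alive,v0) N0.N1=(alive,v0) N0.N2=(alive,v0)
Op 3: gossip N0<->N2 -> N0.N0=(alive,v0) N0.N1=(alive,v0) N0.N2=(alive,v0) | N2.N0=(alive,v0) N2.N1=(alive,v0) N2.N2=(alive,v0)
Op 4: gossip N2<->N0 -> N2.N0=(alive,v0) N2.N1=(alive,v0) N2.N2=(alive,v0) | N0.N0=(alive,v0) N0.N1=(alive,v0) N0.N2=(alive,v0)
Op 5: gossip N1<->N2 -> N1.N0=(alive,v0) N1.N1=(alive,v0) N1.N2=(alive,v0) | N2.N0=(alive,v0) N2.N1=(alive,v0) N2.N2=(alive,v0)
Op 6: N0 marks N0=dead -> (dead,v1)
Op 7: gossip N2<->N0 -> N2.N0=(dead,v1) N2.N1=(alive,v0) N2.N2=(alive,v0) | N0.N0=(dead,v1) N0.N1=(alive,v0) N0.N2=(alive,v0)
Op 8: N0 marks N0=alive -> (alive,v2)
Op 9: gossip N2<->N0 -> N2.N0=(alive,v2) N2.N1=(alive,v0) N2.N2=(alive,v0) | N0.N0=(alive,v2) N0.N1=(alive,v0) N0.N2=(alive,v0)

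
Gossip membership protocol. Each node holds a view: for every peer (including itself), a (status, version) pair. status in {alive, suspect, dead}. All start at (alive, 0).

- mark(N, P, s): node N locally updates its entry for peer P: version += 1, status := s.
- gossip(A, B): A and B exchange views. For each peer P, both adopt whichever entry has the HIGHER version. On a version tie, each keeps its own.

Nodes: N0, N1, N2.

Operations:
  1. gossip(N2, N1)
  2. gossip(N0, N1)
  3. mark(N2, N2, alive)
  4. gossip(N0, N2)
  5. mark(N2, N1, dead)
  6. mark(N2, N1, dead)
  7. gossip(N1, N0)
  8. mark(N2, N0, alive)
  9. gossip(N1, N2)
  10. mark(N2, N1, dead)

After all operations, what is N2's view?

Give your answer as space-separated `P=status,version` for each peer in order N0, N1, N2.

Op 1: gossip N2<->N1 -> N2.N0=(alive,v0) N2.N1=(alive,v0) N2.N2=(alive,v0) | N1.N0=(alive,v0) N1.N1=(alive,v0) N1.N2=(alive,v0)
Op 2: gossip N0<->N1 -> N0.N0=(alive,v0) N0.N1=(alive,v0) N0.N2=(alive,v0) | N1.N0=(alive,v0) N1.N1=(alive,v0) N1.N2=(alive,v0)
Op 3: N2 marks N2=alive -> (alive,v1)
Op 4: gossip N0<->N2 -> N0.N0=(alive,v0) N0.N1=(alive,v0) N0.N2=(alive,v1) | N2.N0=(alive,v0) N2.N1=(alive,v0) N2.N2=(alive,v1)
Op 5: N2 marks N1=dead -> (dead,v1)
Op 6: N2 marks N1=dead -> (dead,v2)
Op 7: gossip N1<->N0 -> N1.N0=(alive,v0) N1.N1=(alive,v0) N1.N2=(alive,v1) | N0.N0=(alive,v0) N0.N1=(alive,v0) N0.N2=(alive,v1)
Op 8: N2 marks N0=alive -> (alive,v1)
Op 9: gossip N1<->N2 -> N1.N0=(alive,v1) N1.N1=(dead,v2) N1.N2=(alive,v1) | N2.N0=(alive,v1) N2.N1=(dead,v2) N2.N2=(alive,v1)
Op 10: N2 marks N1=dead -> (dead,v3)

Answer: N0=alive,1 N1=dead,3 N2=alive,1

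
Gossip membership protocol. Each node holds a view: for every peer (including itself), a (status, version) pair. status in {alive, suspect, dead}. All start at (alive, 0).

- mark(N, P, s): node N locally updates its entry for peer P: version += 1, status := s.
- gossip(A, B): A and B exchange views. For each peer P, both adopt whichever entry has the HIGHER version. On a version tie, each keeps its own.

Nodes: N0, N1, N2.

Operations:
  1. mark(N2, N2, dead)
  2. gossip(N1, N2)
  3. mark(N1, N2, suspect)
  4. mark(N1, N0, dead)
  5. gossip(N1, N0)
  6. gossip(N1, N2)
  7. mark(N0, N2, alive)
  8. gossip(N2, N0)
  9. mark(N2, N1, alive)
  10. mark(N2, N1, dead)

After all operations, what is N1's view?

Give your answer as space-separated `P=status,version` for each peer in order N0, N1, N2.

Answer: N0=dead,1 N1=alive,0 N2=suspect,2

Derivation:
Op 1: N2 marks N2=dead -> (dead,v1)
Op 2: gossip N1<->N2 -> N1.N0=(alive,v0) N1.N1=(alive,v0) N1.N2=(dead,v1) | N2.N0=(alive,v0) N2.N1=(alive,v0) N2.N2=(dead,v1)
Op 3: N1 marks N2=suspect -> (suspect,v2)
Op 4: N1 marks N0=dead -> (dead,v1)
Op 5: gossip N1<->N0 -> N1.N0=(dead,v1) N1.N1=(alive,v0) N1.N2=(suspect,v2) | N0.N0=(dead,v1) N0.N1=(alive,v0) N0.N2=(suspect,v2)
Op 6: gossip N1<->N2 -> N1.N0=(dead,v1) N1.N1=(alive,v0) N1.N2=(suspect,v2) | N2.N0=(dead,v1) N2.N1=(alive,v0) N2.N2=(suspect,v2)
Op 7: N0 marks N2=alive -> (alive,v3)
Op 8: gossip N2<->N0 -> N2.N0=(dead,v1) N2.N1=(alive,v0) N2.N2=(alive,v3) | N0.N0=(dead,v1) N0.N1=(alive,v0) N0.N2=(alive,v3)
Op 9: N2 marks N1=alive -> (alive,v1)
Op 10: N2 marks N1=dead -> (dead,v2)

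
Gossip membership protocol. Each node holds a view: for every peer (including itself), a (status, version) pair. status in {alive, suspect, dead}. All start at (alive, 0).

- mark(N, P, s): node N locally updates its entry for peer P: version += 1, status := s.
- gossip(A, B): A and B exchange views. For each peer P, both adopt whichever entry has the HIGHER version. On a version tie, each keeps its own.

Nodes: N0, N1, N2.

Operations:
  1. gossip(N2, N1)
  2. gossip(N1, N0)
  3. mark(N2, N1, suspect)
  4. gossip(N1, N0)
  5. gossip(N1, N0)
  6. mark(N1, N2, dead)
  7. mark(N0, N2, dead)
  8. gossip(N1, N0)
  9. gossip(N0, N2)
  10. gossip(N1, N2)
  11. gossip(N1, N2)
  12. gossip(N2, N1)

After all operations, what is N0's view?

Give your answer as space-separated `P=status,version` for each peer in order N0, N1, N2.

Answer: N0=alive,0 N1=suspect,1 N2=dead,1

Derivation:
Op 1: gossip N2<->N1 -> N2.N0=(alive,v0) N2.N1=(alive,v0) N2.N2=(alive,v0) | N1.N0=(alive,v0) N1.N1=(alive,v0) N1.N2=(alive,v0)
Op 2: gossip N1<->N0 -> N1.N0=(alive,v0) N1.N1=(alive,v0) N1.N2=(alive,v0) | N0.N0=(alive,v0) N0.N1=(alive,v0) N0.N2=(alive,v0)
Op 3: N2 marks N1=suspect -> (suspect,v1)
Op 4: gossip N1<->N0 -> N1.N0=(alive,v0) N1.N1=(alive,v0) N1.N2=(alive,v0) | N0.N0=(alive,v0) N0.N1=(alive,v0) N0.N2=(alive,v0)
Op 5: gossip N1<->N0 -> N1.N0=(alive,v0) N1.N1=(alive,v0) N1.N2=(alive,v0) | N0.N0=(alive,v0) N0.N1=(alive,v0) N0.N2=(alive,v0)
Op 6: N1 marks N2=dead -> (dead,v1)
Op 7: N0 marks N2=dead -> (dead,v1)
Op 8: gossip N1<->N0 -> N1.N0=(alive,v0) N1.N1=(alive,v0) N1.N2=(dead,v1) | N0.N0=(alive,v0) N0.N1=(alive,v0) N0.N2=(dead,v1)
Op 9: gossip N0<->N2 -> N0.N0=(alive,v0) N0.N1=(suspect,v1) N0.N2=(dead,v1) | N2.N0=(alive,v0) N2.N1=(suspect,v1) N2.N2=(dead,v1)
Op 10: gossip N1<->N2 -> N1.N0=(alive,v0) N1.N1=(suspect,v1) N1.N2=(dead,v1) | N2.N0=(alive,v0) N2.N1=(suspect,v1) N2.N2=(dead,v1)
Op 11: gossip N1<->N2 -> N1.N0=(alive,v0) N1.N1=(suspect,v1) N1.N2=(dead,v1) | N2.N0=(alive,v0) N2.N1=(suspect,v1) N2.N2=(dead,v1)
Op 12: gossip N2<->N1 -> N2.N0=(alive,v0) N2.N1=(suspect,v1) N2.N2=(dead,v1) | N1.N0=(alive,v0) N1.N1=(suspect,v1) N1.N2=(dead,v1)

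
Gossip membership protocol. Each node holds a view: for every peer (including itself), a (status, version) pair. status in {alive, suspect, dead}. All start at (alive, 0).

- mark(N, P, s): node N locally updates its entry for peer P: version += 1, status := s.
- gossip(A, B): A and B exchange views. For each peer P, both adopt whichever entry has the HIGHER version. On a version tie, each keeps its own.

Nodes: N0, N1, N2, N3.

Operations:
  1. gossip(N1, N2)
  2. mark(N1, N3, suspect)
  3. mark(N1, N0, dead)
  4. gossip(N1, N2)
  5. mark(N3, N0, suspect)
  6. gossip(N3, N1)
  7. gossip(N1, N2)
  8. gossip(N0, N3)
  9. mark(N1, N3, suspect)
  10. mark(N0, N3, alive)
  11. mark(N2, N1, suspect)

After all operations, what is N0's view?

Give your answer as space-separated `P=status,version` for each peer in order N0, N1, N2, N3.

Answer: N0=suspect,1 N1=alive,0 N2=alive,0 N3=alive,2

Derivation:
Op 1: gossip N1<->N2 -> N1.N0=(alive,v0) N1.N1=(alive,v0) N1.N2=(alive,v0) N1.N3=(alive,v0) | N2.N0=(alive,v0) N2.N1=(alive,v0) N2.N2=(alive,v0) N2.N3=(alive,v0)
Op 2: N1 marks N3=suspect -> (suspect,v1)
Op 3: N1 marks N0=dead -> (dead,v1)
Op 4: gossip N1<->N2 -> N1.N0=(dead,v1) N1.N1=(alive,v0) N1.N2=(alive,v0) N1.N3=(suspect,v1) | N2.N0=(dead,v1) N2.N1=(alive,v0) N2.N2=(alive,v0) N2.N3=(suspect,v1)
Op 5: N3 marks N0=suspect -> (suspect,v1)
Op 6: gossip N3<->N1 -> N3.N0=(suspect,v1) N3.N1=(alive,v0) N3.N2=(alive,v0) N3.N3=(suspect,v1) | N1.N0=(dead,v1) N1.N1=(alive,v0) N1.N2=(alive,v0) N1.N3=(suspect,v1)
Op 7: gossip N1<->N2 -> N1.N0=(dead,v1) N1.N1=(alive,v0) N1.N2=(alive,v0) N1.N3=(suspect,v1) | N2.N0=(dead,v1) N2.N1=(alive,v0) N2.N2=(alive,v0) N2.N3=(suspect,v1)
Op 8: gossip N0<->N3 -> N0.N0=(suspect,v1) N0.N1=(alive,v0) N0.N2=(alive,v0) N0.N3=(suspect,v1) | N3.N0=(suspect,v1) N3.N1=(alive,v0) N3.N2=(alive,v0) N3.N3=(suspect,v1)
Op 9: N1 marks N3=suspect -> (suspect,v2)
Op 10: N0 marks N3=alive -> (alive,v2)
Op 11: N2 marks N1=suspect -> (suspect,v1)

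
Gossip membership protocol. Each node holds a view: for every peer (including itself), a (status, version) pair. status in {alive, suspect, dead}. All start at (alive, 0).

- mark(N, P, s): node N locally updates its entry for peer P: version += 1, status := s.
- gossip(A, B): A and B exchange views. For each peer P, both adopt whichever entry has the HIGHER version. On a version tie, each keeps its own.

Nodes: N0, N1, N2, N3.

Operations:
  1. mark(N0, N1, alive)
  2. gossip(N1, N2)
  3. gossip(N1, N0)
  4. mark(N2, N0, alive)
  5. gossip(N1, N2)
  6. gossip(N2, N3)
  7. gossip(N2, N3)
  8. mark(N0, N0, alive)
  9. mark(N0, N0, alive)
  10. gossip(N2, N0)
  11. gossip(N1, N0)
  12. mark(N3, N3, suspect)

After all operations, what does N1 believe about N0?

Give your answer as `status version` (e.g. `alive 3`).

Op 1: N0 marks N1=alive -> (alive,v1)
Op 2: gossip N1<->N2 -> N1.N0=(alive,v0) N1.N1=(alive,v0) N1.N2=(alive,v0) N1.N3=(alive,v0) | N2.N0=(alive,v0) N2.N1=(alive,v0) N2.N2=(alive,v0) N2.N3=(alive,v0)
Op 3: gossip N1<->N0 -> N1.N0=(alive,v0) N1.N1=(alive,v1) N1.N2=(alive,v0) N1.N3=(alive,v0) | N0.N0=(alive,v0) N0.N1=(alive,v1) N0.N2=(alive,v0) N0.N3=(alive,v0)
Op 4: N2 marks N0=alive -> (alive,v1)
Op 5: gossip N1<->N2 -> N1.N0=(alive,v1) N1.N1=(alive,v1) N1.N2=(alive,v0) N1.N3=(alive,v0) | N2.N0=(alive,v1) N2.N1=(alive,v1) N2.N2=(alive,v0) N2.N3=(alive,v0)
Op 6: gossip N2<->N3 -> N2.N0=(alive,v1) N2.N1=(alive,v1) N2.N2=(alive,v0) N2.N3=(alive,v0) | N3.N0=(alive,v1) N3.N1=(alive,v1) N3.N2=(alive,v0) N3.N3=(alive,v0)
Op 7: gossip N2<->N3 -> N2.N0=(alive,v1) N2.N1=(alive,v1) N2.N2=(alive,v0) N2.N3=(alive,v0) | N3.N0=(alive,v1) N3.N1=(alive,v1) N3.N2=(alive,v0) N3.N3=(alive,v0)
Op 8: N0 marks N0=alive -> (alive,v1)
Op 9: N0 marks N0=alive -> (alive,v2)
Op 10: gossip N2<->N0 -> N2.N0=(alive,v2) N2.N1=(alive,v1) N2.N2=(alive,v0) N2.N3=(alive,v0) | N0.N0=(alive,v2) N0.N1=(alive,v1) N0.N2=(alive,v0) N0.N3=(alive,v0)
Op 11: gossip N1<->N0 -> N1.N0=(alive,v2) N1.N1=(alive,v1) N1.N2=(alive,v0) N1.N3=(alive,v0) | N0.N0=(alive,v2) N0.N1=(alive,v1) N0.N2=(alive,v0) N0.N3=(alive,v0)
Op 12: N3 marks N3=suspect -> (suspect,v1)

Answer: alive 2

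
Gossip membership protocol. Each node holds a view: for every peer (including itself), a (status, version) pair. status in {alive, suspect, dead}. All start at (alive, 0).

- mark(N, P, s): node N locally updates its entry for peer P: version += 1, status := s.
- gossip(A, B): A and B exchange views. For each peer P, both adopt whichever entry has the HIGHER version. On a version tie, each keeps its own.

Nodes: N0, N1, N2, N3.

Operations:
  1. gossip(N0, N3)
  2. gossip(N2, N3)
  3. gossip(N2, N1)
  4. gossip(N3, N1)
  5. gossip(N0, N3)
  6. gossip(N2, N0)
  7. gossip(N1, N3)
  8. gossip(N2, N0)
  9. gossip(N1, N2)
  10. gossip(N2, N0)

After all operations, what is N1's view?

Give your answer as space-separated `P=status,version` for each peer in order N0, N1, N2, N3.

Answer: N0=alive,0 N1=alive,0 N2=alive,0 N3=alive,0

Derivation:
Op 1: gossip N0<->N3 -> N0.N0=(alive,v0) N0.N1=(alive,v0) N0.N2=(alive,v0) N0.N3=(alive,v0) | N3.N0=(alive,v0) N3.N1=(alive,v0) N3.N2=(alive,v0) N3.N3=(alive,v0)
Op 2: gossip N2<->N3 -> N2.N0=(alive,v0) N2.N1=(alive,v0) N2.N2=(alive,v0) N2.N3=(alive,v0) | N3.N0=(alive,v0) N3.N1=(alive,v0) N3.N2=(alive,v0) N3.N3=(alive,v0)
Op 3: gossip N2<->N1 -> N2.N0=(alive,v0) N2.N1=(alive,v0) N2.N2=(alive,v0) N2.N3=(alive,v0) | N1.N0=(alive,v0) N1.N1=(alive,v0) N1.N2=(alive,v0) N1.N3=(alive,v0)
Op 4: gossip N3<->N1 -> N3.N0=(alive,v0) N3.N1=(alive,v0) N3.N2=(alive,v0) N3.N3=(alive,v0) | N1.N0=(alive,v0) N1.N1=(alive,v0) N1.N2=(alive,v0) N1.N3=(alive,v0)
Op 5: gossip N0<->N3 -> N0.N0=(alive,v0) N0.N1=(alive,v0) N0.N2=(alive,v0) N0.N3=(alive,v0) | N3.N0=(alive,v0) N3.N1=(alive,v0) N3.N2=(alive,v0) N3.N3=(alive,v0)
Op 6: gossip N2<->N0 -> N2.N0=(alive,v0) N2.N1=(alive,v0) N2.N2=(alive,v0) N2.N3=(alive,v0) | N0.N0=(alive,v0) N0.N1=(alive,v0) N0.N2=(alive,v0) N0.N3=(alive,v0)
Op 7: gossip N1<->N3 -> N1.N0=(alive,v0) N1.N1=(alive,v0) N1.N2=(alive,v0) N1.N3=(alive,v0) | N3.N0=(alive,v0) N3.N1=(alive,v0) N3.N2=(alive,v0) N3.N3=(alive,v0)
Op 8: gossip N2<->N0 -> N2.N0=(alive,v0) N2.N1=(alive,v0) N2.N2=(alive,v0) N2.N3=(alive,v0) | N0.N0=(alive,v0) N0.N1=(alive,v0) N0.N2=(alive,v0) N0.N3=(alive,v0)
Op 9: gossip N1<->N2 -> N1.N0=(alive,v0) N1.N1=(alive,v0) N1.N2=(alive,v0) N1.N3=(alive,v0) | N2.N0=(alive,v0) N2.N1=(alive,v0) N2.N2=(alive,v0) N2.N3=(alive,v0)
Op 10: gossip N2<->N0 -> N2.N0=(alive,v0) N2.N1=(alive,v0) N2.N2=(alive,v0) N2.N3=(alive,v0) | N0.N0=(alive,v0) N0.N1=(alive,v0) N0.N2=(alive,v0) N0.N3=(alive,v0)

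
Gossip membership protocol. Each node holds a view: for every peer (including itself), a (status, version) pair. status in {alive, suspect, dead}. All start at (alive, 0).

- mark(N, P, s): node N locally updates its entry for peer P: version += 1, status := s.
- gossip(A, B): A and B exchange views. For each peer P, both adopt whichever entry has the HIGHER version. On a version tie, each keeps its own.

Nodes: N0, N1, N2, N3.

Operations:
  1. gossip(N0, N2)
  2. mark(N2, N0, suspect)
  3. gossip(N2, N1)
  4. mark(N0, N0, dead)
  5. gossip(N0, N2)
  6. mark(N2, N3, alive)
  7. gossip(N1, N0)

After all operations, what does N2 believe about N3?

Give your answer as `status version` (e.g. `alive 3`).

Answer: alive 1

Derivation:
Op 1: gossip N0<->N2 -> N0.N0=(alive,v0) N0.N1=(alive,v0) N0.N2=(alive,v0) N0.N3=(alive,v0) | N2.N0=(alive,v0) N2.N1=(alive,v0) N2.N2=(alive,v0) N2.N3=(alive,v0)
Op 2: N2 marks N0=suspect -> (suspect,v1)
Op 3: gossip N2<->N1 -> N2.N0=(suspect,v1) N2.N1=(alive,v0) N2.N2=(alive,v0) N2.N3=(alive,v0) | N1.N0=(suspect,v1) N1.N1=(alive,v0) N1.N2=(alive,v0) N1.N3=(alive,v0)
Op 4: N0 marks N0=dead -> (dead,v1)
Op 5: gossip N0<->N2 -> N0.N0=(dead,v1) N0.N1=(alive,v0) N0.N2=(alive,v0) N0.N3=(alive,v0) | N2.N0=(suspect,v1) N2.N1=(alive,v0) N2.N2=(alive,v0) N2.N3=(alive,v0)
Op 6: N2 marks N3=alive -> (alive,v1)
Op 7: gossip N1<->N0 -> N1.N0=(suspect,v1) N1.N1=(alive,v0) N1.N2=(alive,v0) N1.N3=(alive,v0) | N0.N0=(dead,v1) N0.N1=(alive,v0) N0.N2=(alive,v0) N0.N3=(alive,v0)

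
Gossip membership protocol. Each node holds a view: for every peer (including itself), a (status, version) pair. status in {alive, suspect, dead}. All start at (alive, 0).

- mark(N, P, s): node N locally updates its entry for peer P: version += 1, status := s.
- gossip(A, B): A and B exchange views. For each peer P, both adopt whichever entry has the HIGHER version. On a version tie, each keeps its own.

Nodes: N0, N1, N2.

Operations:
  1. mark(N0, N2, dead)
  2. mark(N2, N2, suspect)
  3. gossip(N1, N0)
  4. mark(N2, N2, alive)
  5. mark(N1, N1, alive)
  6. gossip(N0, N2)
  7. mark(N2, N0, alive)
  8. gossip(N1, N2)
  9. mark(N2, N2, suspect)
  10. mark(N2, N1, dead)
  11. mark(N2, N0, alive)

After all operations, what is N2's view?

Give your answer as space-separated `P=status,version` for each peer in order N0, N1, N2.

Answer: N0=alive,2 N1=dead,2 N2=suspect,3

Derivation:
Op 1: N0 marks N2=dead -> (dead,v1)
Op 2: N2 marks N2=suspect -> (suspect,v1)
Op 3: gossip N1<->N0 -> N1.N0=(alive,v0) N1.N1=(alive,v0) N1.N2=(dead,v1) | N0.N0=(alive,v0) N0.N1=(alive,v0) N0.N2=(dead,v1)
Op 4: N2 marks N2=alive -> (alive,v2)
Op 5: N1 marks N1=alive -> (alive,v1)
Op 6: gossip N0<->N2 -> N0.N0=(alive,v0) N0.N1=(alive,v0) N0.N2=(alive,v2) | N2.N0=(alive,v0) N2.N1=(alive,v0) N2.N2=(alive,v2)
Op 7: N2 marks N0=alive -> (alive,v1)
Op 8: gossip N1<->N2 -> N1.N0=(alive,v1) N1.N1=(alive,v1) N1.N2=(alive,v2) | N2.N0=(alive,v1) N2.N1=(alive,v1) N2.N2=(alive,v2)
Op 9: N2 marks N2=suspect -> (suspect,v3)
Op 10: N2 marks N1=dead -> (dead,v2)
Op 11: N2 marks N0=alive -> (alive,v2)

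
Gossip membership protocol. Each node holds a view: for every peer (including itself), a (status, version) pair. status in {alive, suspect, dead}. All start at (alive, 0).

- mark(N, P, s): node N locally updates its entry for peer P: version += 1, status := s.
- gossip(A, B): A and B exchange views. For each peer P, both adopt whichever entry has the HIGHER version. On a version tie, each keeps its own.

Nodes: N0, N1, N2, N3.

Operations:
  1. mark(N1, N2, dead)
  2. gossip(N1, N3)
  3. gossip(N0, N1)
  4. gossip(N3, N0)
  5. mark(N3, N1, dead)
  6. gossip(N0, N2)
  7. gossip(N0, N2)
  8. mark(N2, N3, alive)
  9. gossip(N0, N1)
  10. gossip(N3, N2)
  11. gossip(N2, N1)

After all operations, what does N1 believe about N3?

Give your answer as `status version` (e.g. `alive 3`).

Answer: alive 1

Derivation:
Op 1: N1 marks N2=dead -> (dead,v1)
Op 2: gossip N1<->N3 -> N1.N0=(alive,v0) N1.N1=(alive,v0) N1.N2=(dead,v1) N1.N3=(alive,v0) | N3.N0=(alive,v0) N3.N1=(alive,v0) N3.N2=(dead,v1) N3.N3=(alive,v0)
Op 3: gossip N0<->N1 -> N0.N0=(alive,v0) N0.N1=(alive,v0) N0.N2=(dead,v1) N0.N3=(alive,v0) | N1.N0=(alive,v0) N1.N1=(alive,v0) N1.N2=(dead,v1) N1.N3=(alive,v0)
Op 4: gossip N3<->N0 -> N3.N0=(alive,v0) N3.N1=(alive,v0) N3.N2=(dead,v1) N3.N3=(alive,v0) | N0.N0=(alive,v0) N0.N1=(alive,v0) N0.N2=(dead,v1) N0.N3=(alive,v0)
Op 5: N3 marks N1=dead -> (dead,v1)
Op 6: gossip N0<->N2 -> N0.N0=(alive,v0) N0.N1=(alive,v0) N0.N2=(dead,v1) N0.N3=(alive,v0) | N2.N0=(alive,v0) N2.N1=(alive,v0) N2.N2=(dead,v1) N2.N3=(alive,v0)
Op 7: gossip N0<->N2 -> N0.N0=(alive,v0) N0.N1=(alive,v0) N0.N2=(dead,v1) N0.N3=(alive,v0) | N2.N0=(alive,v0) N2.N1=(alive,v0) N2.N2=(dead,v1) N2.N3=(alive,v0)
Op 8: N2 marks N3=alive -> (alive,v1)
Op 9: gossip N0<->N1 -> N0.N0=(alive,v0) N0.N1=(alive,v0) N0.N2=(dead,v1) N0.N3=(alive,v0) | N1.N0=(alive,v0) N1.N1=(alive,v0) N1.N2=(dead,v1) N1.N3=(alive,v0)
Op 10: gossip N3<->N2 -> N3.N0=(alive,v0) N3.N1=(dead,v1) N3.N2=(dead,v1) N3.N3=(alive,v1) | N2.N0=(alive,v0) N2.N1=(dead,v1) N2.N2=(dead,v1) N2.N3=(alive,v1)
Op 11: gossip N2<->N1 -> N2.N0=(alive,v0) N2.N1=(dead,v1) N2.N2=(dead,v1) N2.N3=(alive,v1) | N1.N0=(alive,v0) N1.N1=(dead,v1) N1.N2=(dead,v1) N1.N3=(alive,v1)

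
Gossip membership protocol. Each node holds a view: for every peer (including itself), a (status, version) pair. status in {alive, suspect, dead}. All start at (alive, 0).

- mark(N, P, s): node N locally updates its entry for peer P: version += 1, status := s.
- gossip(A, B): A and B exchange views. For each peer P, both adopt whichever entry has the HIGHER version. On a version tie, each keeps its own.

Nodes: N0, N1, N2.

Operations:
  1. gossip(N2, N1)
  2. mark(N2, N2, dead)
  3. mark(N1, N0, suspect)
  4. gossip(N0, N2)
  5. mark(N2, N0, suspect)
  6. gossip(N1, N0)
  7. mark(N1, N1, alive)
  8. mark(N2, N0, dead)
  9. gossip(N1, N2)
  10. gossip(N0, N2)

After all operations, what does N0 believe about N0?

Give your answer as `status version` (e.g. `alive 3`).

Answer: dead 2

Derivation:
Op 1: gossip N2<->N1 -> N2.N0=(alive,v0) N2.N1=(alive,v0) N2.N2=(alive,v0) | N1.N0=(alive,v0) N1.N1=(alive,v0) N1.N2=(alive,v0)
Op 2: N2 marks N2=dead -> (dead,v1)
Op 3: N1 marks N0=suspect -> (suspect,v1)
Op 4: gossip N0<->N2 -> N0.N0=(alive,v0) N0.N1=(alive,v0) N0.N2=(dead,v1) | N2.N0=(alive,v0) N2.N1=(alive,v0) N2.N2=(dead,v1)
Op 5: N2 marks N0=suspect -> (suspect,v1)
Op 6: gossip N1<->N0 -> N1.N0=(suspect,v1) N1.N1=(alive,v0) N1.N2=(dead,v1) | N0.N0=(suspect,v1) N0.N1=(alive,v0) N0.N2=(dead,v1)
Op 7: N1 marks N1=alive -> (alive,v1)
Op 8: N2 marks N0=dead -> (dead,v2)
Op 9: gossip N1<->N2 -> N1.N0=(dead,v2) N1.N1=(alive,v1) N1.N2=(dead,v1) | N2.N0=(dead,v2) N2.N1=(alive,v1) N2.N2=(dead,v1)
Op 10: gossip N0<->N2 -> N0.N0=(dead,v2) N0.N1=(alive,v1) N0.N2=(dead,v1) | N2.N0=(dead,v2) N2.N1=(alive,v1) N2.N2=(dead,v1)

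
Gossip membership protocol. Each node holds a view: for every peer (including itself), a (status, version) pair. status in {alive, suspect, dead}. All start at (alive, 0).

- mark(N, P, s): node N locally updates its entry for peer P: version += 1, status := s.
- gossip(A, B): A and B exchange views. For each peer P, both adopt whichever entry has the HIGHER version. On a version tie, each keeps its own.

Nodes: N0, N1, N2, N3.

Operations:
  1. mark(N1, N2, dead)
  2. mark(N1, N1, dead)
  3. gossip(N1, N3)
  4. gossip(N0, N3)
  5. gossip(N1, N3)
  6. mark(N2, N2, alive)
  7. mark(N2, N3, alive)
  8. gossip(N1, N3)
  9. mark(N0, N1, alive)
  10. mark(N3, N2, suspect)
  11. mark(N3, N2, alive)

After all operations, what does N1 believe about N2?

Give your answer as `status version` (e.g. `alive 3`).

Op 1: N1 marks N2=dead -> (dead,v1)
Op 2: N1 marks N1=dead -> (dead,v1)
Op 3: gossip N1<->N3 -> N1.N0=(alive,v0) N1.N1=(dead,v1) N1.N2=(dead,v1) N1.N3=(alive,v0) | N3.N0=(alive,v0) N3.N1=(dead,v1) N3.N2=(dead,v1) N3.N3=(alive,v0)
Op 4: gossip N0<->N3 -> N0.N0=(alive,v0) N0.N1=(dead,v1) N0.N2=(dead,v1) N0.N3=(alive,v0) | N3.N0=(alive,v0) N3.N1=(dead,v1) N3.N2=(dead,v1) N3.N3=(alive,v0)
Op 5: gossip N1<->N3 -> N1.N0=(alive,v0) N1.N1=(dead,v1) N1.N2=(dead,v1) N1.N3=(alive,v0) | N3.N0=(alive,v0) N3.N1=(dead,v1) N3.N2=(dead,v1) N3.N3=(alive,v0)
Op 6: N2 marks N2=alive -> (alive,v1)
Op 7: N2 marks N3=alive -> (alive,v1)
Op 8: gossip N1<->N3 -> N1.N0=(alive,v0) N1.N1=(dead,v1) N1.N2=(dead,v1) N1.N3=(alive,v0) | N3.N0=(alive,v0) N3.N1=(dead,v1) N3.N2=(dead,v1) N3.N3=(alive,v0)
Op 9: N0 marks N1=alive -> (alive,v2)
Op 10: N3 marks N2=suspect -> (suspect,v2)
Op 11: N3 marks N2=alive -> (alive,v3)

Answer: dead 1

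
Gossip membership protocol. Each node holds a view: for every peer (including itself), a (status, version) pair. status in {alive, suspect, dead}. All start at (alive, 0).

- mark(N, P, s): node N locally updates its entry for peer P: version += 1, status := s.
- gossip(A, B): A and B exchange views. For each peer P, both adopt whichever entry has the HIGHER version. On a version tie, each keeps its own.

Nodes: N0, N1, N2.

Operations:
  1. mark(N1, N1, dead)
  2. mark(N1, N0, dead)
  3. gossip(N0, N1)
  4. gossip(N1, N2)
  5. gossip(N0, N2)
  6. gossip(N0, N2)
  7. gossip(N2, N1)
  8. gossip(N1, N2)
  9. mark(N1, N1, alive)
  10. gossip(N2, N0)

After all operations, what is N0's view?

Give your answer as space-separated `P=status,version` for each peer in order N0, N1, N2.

Op 1: N1 marks N1=dead -> (dead,v1)
Op 2: N1 marks N0=dead -> (dead,v1)
Op 3: gossip N0<->N1 -> N0.N0=(dead,v1) N0.N1=(dead,v1) N0.N2=(alive,v0) | N1.N0=(dead,v1) N1.N1=(dead,v1) N1.N2=(alive,v0)
Op 4: gossip N1<->N2 -> N1.N0=(dead,v1) N1.N1=(dead,v1) N1.N2=(alive,v0) | N2.N0=(dead,v1) N2.N1=(dead,v1) N2.N2=(alive,v0)
Op 5: gossip N0<->N2 -> N0.N0=(dead,v1) N0.N1=(dead,v1) N0.N2=(alive,v0) | N2.N0=(dead,v1) N2.N1=(dead,v1) N2.N2=(alive,v0)
Op 6: gossip N0<->N2 -> N0.N0=(dead,v1) N0.N1=(dead,v1) N0.N2=(alive,v0) | N2.N0=(dead,v1) N2.N1=(dead,v1) N2.N2=(alive,v0)
Op 7: gossip N2<->N1 -> N2.N0=(dead,v1) N2.N1=(dead,v1) N2.N2=(alive,v0) | N1.N0=(dead,v1) N1.N1=(dead,v1) N1.N2=(alive,v0)
Op 8: gossip N1<->N2 -> N1.N0=(dead,v1) N1.N1=(dead,v1) N1.N2=(alive,v0) | N2.N0=(dead,v1) N2.N1=(dead,v1) N2.N2=(alive,v0)
Op 9: N1 marks N1=alive -> (alive,v2)
Op 10: gossip N2<->N0 -> N2.N0=(dead,v1) N2.N1=(dead,v1) N2.N2=(alive,v0) | N0.N0=(dead,v1) N0.N1=(dead,v1) N0.N2=(alive,v0)

Answer: N0=dead,1 N1=dead,1 N2=alive,0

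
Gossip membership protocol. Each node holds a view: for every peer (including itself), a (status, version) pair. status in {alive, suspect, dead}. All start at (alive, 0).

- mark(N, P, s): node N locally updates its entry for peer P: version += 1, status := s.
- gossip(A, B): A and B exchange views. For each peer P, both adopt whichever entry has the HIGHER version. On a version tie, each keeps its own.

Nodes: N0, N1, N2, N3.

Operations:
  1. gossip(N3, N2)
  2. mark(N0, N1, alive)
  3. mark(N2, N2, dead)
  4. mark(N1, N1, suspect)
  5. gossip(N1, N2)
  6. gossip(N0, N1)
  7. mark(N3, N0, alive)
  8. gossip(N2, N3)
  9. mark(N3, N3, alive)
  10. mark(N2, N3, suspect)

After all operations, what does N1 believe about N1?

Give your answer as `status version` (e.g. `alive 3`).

Answer: suspect 1

Derivation:
Op 1: gossip N3<->N2 -> N3.N0=(alive,v0) N3.N1=(alive,v0) N3.N2=(alive,v0) N3.N3=(alive,v0) | N2.N0=(alive,v0) N2.N1=(alive,v0) N2.N2=(alive,v0) N2.N3=(alive,v0)
Op 2: N0 marks N1=alive -> (alive,v1)
Op 3: N2 marks N2=dead -> (dead,v1)
Op 4: N1 marks N1=suspect -> (suspect,v1)
Op 5: gossip N1<->N2 -> N1.N0=(alive,v0) N1.N1=(suspect,v1) N1.N2=(dead,v1) N1.N3=(alive,v0) | N2.N0=(alive,v0) N2.N1=(suspect,v1) N2.N2=(dead,v1) N2.N3=(alive,v0)
Op 6: gossip N0<->N1 -> N0.N0=(alive,v0) N0.N1=(alive,v1) N0.N2=(dead,v1) N0.N3=(alive,v0) | N1.N0=(alive,v0) N1.N1=(suspect,v1) N1.N2=(dead,v1) N1.N3=(alive,v0)
Op 7: N3 marks N0=alive -> (alive,v1)
Op 8: gossip N2<->N3 -> N2.N0=(alive,v1) N2.N1=(suspect,v1) N2.N2=(dead,v1) N2.N3=(alive,v0) | N3.N0=(alive,v1) N3.N1=(suspect,v1) N3.N2=(dead,v1) N3.N3=(alive,v0)
Op 9: N3 marks N3=alive -> (alive,v1)
Op 10: N2 marks N3=suspect -> (suspect,v1)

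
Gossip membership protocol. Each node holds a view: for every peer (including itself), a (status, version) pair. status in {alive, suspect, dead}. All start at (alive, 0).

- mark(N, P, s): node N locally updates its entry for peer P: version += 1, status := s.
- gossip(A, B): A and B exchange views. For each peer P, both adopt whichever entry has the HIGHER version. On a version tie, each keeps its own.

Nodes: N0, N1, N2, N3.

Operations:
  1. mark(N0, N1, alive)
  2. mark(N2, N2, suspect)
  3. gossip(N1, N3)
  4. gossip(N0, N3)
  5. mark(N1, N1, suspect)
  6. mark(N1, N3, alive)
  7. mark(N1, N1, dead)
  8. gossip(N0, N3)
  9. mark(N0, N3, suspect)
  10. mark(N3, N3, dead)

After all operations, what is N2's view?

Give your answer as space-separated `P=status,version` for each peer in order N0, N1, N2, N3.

Op 1: N0 marks N1=alive -> (alive,v1)
Op 2: N2 marks N2=suspect -> (suspect,v1)
Op 3: gossip N1<->N3 -> N1.N0=(alive,v0) N1.N1=(alive,v0) N1.N2=(alive,v0) N1.N3=(alive,v0) | N3.N0=(alive,v0) N3.N1=(alive,v0) N3.N2=(alive,v0) N3.N3=(alive,v0)
Op 4: gossip N0<->N3 -> N0.N0=(alive,v0) N0.N1=(alive,v1) N0.N2=(alive,v0) N0.N3=(alive,v0) | N3.N0=(alive,v0) N3.N1=(alive,v1) N3.N2=(alive,v0) N3.N3=(alive,v0)
Op 5: N1 marks N1=suspect -> (suspect,v1)
Op 6: N1 marks N3=alive -> (alive,v1)
Op 7: N1 marks N1=dead -> (dead,v2)
Op 8: gossip N0<->N3 -> N0.N0=(alive,v0) N0.N1=(alive,v1) N0.N2=(alive,v0) N0.N3=(alive,v0) | N3.N0=(alive,v0) N3.N1=(alive,v1) N3.N2=(alive,v0) N3.N3=(alive,v0)
Op 9: N0 marks N3=suspect -> (suspect,v1)
Op 10: N3 marks N3=dead -> (dead,v1)

Answer: N0=alive,0 N1=alive,0 N2=suspect,1 N3=alive,0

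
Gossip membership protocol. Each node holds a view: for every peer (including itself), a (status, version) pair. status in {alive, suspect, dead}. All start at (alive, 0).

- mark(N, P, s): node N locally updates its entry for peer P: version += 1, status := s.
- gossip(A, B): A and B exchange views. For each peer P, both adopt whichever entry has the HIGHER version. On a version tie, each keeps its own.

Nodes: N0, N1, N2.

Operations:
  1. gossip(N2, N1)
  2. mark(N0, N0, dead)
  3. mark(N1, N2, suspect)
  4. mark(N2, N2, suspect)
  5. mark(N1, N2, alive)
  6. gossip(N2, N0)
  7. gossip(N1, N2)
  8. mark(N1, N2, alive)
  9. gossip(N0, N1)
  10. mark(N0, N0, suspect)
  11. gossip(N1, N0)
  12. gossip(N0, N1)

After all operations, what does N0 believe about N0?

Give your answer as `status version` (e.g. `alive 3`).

Op 1: gossip N2<->N1 -> N2.N0=(alive,v0) N2.N1=(alive,v0) N2.N2=(alive,v0) | N1.N0=(alive,v0) N1.N1=(alive,v0) N1.N2=(alive,v0)
Op 2: N0 marks N0=dead -> (dead,v1)
Op 3: N1 marks N2=suspect -> (suspect,v1)
Op 4: N2 marks N2=suspect -> (suspect,v1)
Op 5: N1 marks N2=alive -> (alive,v2)
Op 6: gossip N2<->N0 -> N2.N0=(dead,v1) N2.N1=(alive,v0) N2.N2=(suspect,v1) | N0.N0=(dead,v1) N0.N1=(alive,v0) N0.N2=(suspect,v1)
Op 7: gossip N1<->N2 -> N1.N0=(dead,v1) N1.N1=(alive,v0) N1.N2=(alive,v2) | N2.N0=(dead,v1) N2.N1=(alive,v0) N2.N2=(alive,v2)
Op 8: N1 marks N2=alive -> (alive,v3)
Op 9: gossip N0<->N1 -> N0.N0=(dead,v1) N0.N1=(alive,v0) N0.N2=(alive,v3) | N1.N0=(dead,v1) N1.N1=(alive,v0) N1.N2=(alive,v3)
Op 10: N0 marks N0=suspect -> (suspect,v2)
Op 11: gossip N1<->N0 -> N1.N0=(suspect,v2) N1.N1=(alive,v0) N1.N2=(alive,v3) | N0.N0=(suspect,v2) N0.N1=(alive,v0) N0.N2=(alive,v3)
Op 12: gossip N0<->N1 -> N0.N0=(suspect,v2) N0.N1=(alive,v0) N0.N2=(alive,v3) | N1.N0=(suspect,v2) N1.N1=(alive,v0) N1.N2=(alive,v3)

Answer: suspect 2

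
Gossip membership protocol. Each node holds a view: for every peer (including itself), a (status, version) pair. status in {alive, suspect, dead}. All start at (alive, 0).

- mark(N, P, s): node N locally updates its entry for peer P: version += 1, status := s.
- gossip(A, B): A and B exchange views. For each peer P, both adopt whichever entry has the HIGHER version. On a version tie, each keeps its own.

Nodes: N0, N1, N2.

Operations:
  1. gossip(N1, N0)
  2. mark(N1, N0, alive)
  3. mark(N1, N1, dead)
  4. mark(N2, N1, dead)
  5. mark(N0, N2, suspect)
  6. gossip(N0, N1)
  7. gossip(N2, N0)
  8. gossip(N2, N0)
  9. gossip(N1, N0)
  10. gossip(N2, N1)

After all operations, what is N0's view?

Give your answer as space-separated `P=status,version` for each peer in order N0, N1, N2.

Op 1: gossip N1<->N0 -> N1.N0=(alive,v0) N1.N1=(alive,v0) N1.N2=(alive,v0) | N0.N0=(alive,v0) N0.N1=(alive,v0) N0.N2=(alive,v0)
Op 2: N1 marks N0=alive -> (alive,v1)
Op 3: N1 marks N1=dead -> (dead,v1)
Op 4: N2 marks N1=dead -> (dead,v1)
Op 5: N0 marks N2=suspect -> (suspect,v1)
Op 6: gossip N0<->N1 -> N0.N0=(alive,v1) N0.N1=(dead,v1) N0.N2=(suspect,v1) | N1.N0=(alive,v1) N1.N1=(dead,v1) N1.N2=(suspect,v1)
Op 7: gossip N2<->N0 -> N2.N0=(alive,v1) N2.N1=(dead,v1) N2.N2=(suspect,v1) | N0.N0=(alive,v1) N0.N1=(dead,v1) N0.N2=(suspect,v1)
Op 8: gossip N2<->N0 -> N2.N0=(alive,v1) N2.N1=(dead,v1) N2.N2=(suspect,v1) | N0.N0=(alive,v1) N0.N1=(dead,v1) N0.N2=(suspect,v1)
Op 9: gossip N1<->N0 -> N1.N0=(alive,v1) N1.N1=(dead,v1) N1.N2=(suspect,v1) | N0.N0=(alive,v1) N0.N1=(dead,v1) N0.N2=(suspect,v1)
Op 10: gossip N2<->N1 -> N2.N0=(alive,v1) N2.N1=(dead,v1) N2.N2=(suspect,v1) | N1.N0=(alive,v1) N1.N1=(dead,v1) N1.N2=(suspect,v1)

Answer: N0=alive,1 N1=dead,1 N2=suspect,1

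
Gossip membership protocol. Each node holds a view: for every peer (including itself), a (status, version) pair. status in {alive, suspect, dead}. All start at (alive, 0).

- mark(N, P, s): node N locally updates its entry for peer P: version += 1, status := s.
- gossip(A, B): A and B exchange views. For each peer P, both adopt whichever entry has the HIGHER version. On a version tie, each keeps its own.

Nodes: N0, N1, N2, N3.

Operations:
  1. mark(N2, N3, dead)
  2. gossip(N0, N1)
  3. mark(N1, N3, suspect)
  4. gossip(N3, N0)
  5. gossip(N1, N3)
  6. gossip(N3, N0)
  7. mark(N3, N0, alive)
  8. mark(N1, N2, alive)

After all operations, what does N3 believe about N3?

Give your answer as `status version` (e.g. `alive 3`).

Op 1: N2 marks N3=dead -> (dead,v1)
Op 2: gossip N0<->N1 -> N0.N0=(alive,v0) N0.N1=(alive,v0) N0.N2=(alive,v0) N0.N3=(alive,v0) | N1.N0=(alive,v0) N1.N1=(alive,v0) N1.N2=(alive,v0) N1.N3=(alive,v0)
Op 3: N1 marks N3=suspect -> (suspect,v1)
Op 4: gossip N3<->N0 -> N3.N0=(alive,v0) N3.N1=(alive,v0) N3.N2=(alive,v0) N3.N3=(alive,v0) | N0.N0=(alive,v0) N0.N1=(alive,v0) N0.N2=(alive,v0) N0.N3=(alive,v0)
Op 5: gossip N1<->N3 -> N1.N0=(alive,v0) N1.N1=(alive,v0) N1.N2=(alive,v0) N1.N3=(suspect,v1) | N3.N0=(alive,v0) N3.N1=(alive,v0) N3.N2=(alive,v0) N3.N3=(suspect,v1)
Op 6: gossip N3<->N0 -> N3.N0=(alive,v0) N3.N1=(alive,v0) N3.N2=(alive,v0) N3.N3=(suspect,v1) | N0.N0=(alive,v0) N0.N1=(alive,v0) N0.N2=(alive,v0) N0.N3=(suspect,v1)
Op 7: N3 marks N0=alive -> (alive,v1)
Op 8: N1 marks N2=alive -> (alive,v1)

Answer: suspect 1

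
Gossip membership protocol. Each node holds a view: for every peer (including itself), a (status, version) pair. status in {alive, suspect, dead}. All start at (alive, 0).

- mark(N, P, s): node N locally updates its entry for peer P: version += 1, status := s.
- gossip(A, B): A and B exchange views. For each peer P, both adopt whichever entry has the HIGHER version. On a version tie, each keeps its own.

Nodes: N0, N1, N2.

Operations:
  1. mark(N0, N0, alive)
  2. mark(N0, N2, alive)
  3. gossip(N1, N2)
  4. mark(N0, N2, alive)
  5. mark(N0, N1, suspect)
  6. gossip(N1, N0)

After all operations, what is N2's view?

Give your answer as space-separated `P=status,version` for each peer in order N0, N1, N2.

Answer: N0=alive,0 N1=alive,0 N2=alive,0

Derivation:
Op 1: N0 marks N0=alive -> (alive,v1)
Op 2: N0 marks N2=alive -> (alive,v1)
Op 3: gossip N1<->N2 -> N1.N0=(alive,v0) N1.N1=(alive,v0) N1.N2=(alive,v0) | N2.N0=(alive,v0) N2.N1=(alive,v0) N2.N2=(alive,v0)
Op 4: N0 marks N2=alive -> (alive,v2)
Op 5: N0 marks N1=suspect -> (suspect,v1)
Op 6: gossip N1<->N0 -> N1.N0=(alive,v1) N1.N1=(suspect,v1) N1.N2=(alive,v2) | N0.N0=(alive,v1) N0.N1=(suspect,v1) N0.N2=(alive,v2)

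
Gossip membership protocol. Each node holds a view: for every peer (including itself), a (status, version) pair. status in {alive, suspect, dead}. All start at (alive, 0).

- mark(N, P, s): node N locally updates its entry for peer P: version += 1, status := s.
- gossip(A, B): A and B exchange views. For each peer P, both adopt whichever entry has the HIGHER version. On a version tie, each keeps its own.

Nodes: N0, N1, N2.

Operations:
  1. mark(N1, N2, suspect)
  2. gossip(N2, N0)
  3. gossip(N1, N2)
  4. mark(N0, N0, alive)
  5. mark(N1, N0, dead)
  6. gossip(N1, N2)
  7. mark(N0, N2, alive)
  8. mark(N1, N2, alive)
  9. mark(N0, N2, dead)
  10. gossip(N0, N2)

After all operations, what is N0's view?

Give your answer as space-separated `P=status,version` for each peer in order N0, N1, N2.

Op 1: N1 marks N2=suspect -> (suspect,v1)
Op 2: gossip N2<->N0 -> N2.N0=(alive,v0) N2.N1=(alive,v0) N2.N2=(alive,v0) | N0.N0=(alive,v0) N0.N1=(alive,v0) N0.N2=(alive,v0)
Op 3: gossip N1<->N2 -> N1.N0=(alive,v0) N1.N1=(alive,v0) N1.N2=(suspect,v1) | N2.N0=(alive,v0) N2.N1=(alive,v0) N2.N2=(suspect,v1)
Op 4: N0 marks N0=alive -> (alive,v1)
Op 5: N1 marks N0=dead -> (dead,v1)
Op 6: gossip N1<->N2 -> N1.N0=(dead,v1) N1.N1=(alive,v0) N1.N2=(suspect,v1) | N2.N0=(dead,v1) N2.N1=(alive,v0) N2.N2=(suspect,v1)
Op 7: N0 marks N2=alive -> (alive,v1)
Op 8: N1 marks N2=alive -> (alive,v2)
Op 9: N0 marks N2=dead -> (dead,v2)
Op 10: gossip N0<->N2 -> N0.N0=(alive,v1) N0.N1=(alive,v0) N0.N2=(dead,v2) | N2.N0=(dead,v1) N2.N1=(alive,v0) N2.N2=(dead,v2)

Answer: N0=alive,1 N1=alive,0 N2=dead,2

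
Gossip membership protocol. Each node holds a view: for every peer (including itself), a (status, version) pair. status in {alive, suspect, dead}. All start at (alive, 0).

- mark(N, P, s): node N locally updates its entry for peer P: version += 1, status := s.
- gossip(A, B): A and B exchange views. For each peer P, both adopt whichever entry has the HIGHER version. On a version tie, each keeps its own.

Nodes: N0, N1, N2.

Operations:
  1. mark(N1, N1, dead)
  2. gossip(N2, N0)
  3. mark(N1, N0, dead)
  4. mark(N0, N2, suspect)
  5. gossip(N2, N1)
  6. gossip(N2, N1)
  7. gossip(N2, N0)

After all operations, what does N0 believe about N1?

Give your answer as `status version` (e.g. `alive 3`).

Answer: dead 1

Derivation:
Op 1: N1 marks N1=dead -> (dead,v1)
Op 2: gossip N2<->N0 -> N2.N0=(alive,v0) N2.N1=(alive,v0) N2.N2=(alive,v0) | N0.N0=(alive,v0) N0.N1=(alive,v0) N0.N2=(alive,v0)
Op 3: N1 marks N0=dead -> (dead,v1)
Op 4: N0 marks N2=suspect -> (suspect,v1)
Op 5: gossip N2<->N1 -> N2.N0=(dead,v1) N2.N1=(dead,v1) N2.N2=(alive,v0) | N1.N0=(dead,v1) N1.N1=(dead,v1) N1.N2=(alive,v0)
Op 6: gossip N2<->N1 -> N2.N0=(dead,v1) N2.N1=(dead,v1) N2.N2=(alive,v0) | N1.N0=(dead,v1) N1.N1=(dead,v1) N1.N2=(alive,v0)
Op 7: gossip N2<->N0 -> N2.N0=(dead,v1) N2.N1=(dead,v1) N2.N2=(suspect,v1) | N0.N0=(dead,v1) N0.N1=(dead,v1) N0.N2=(suspect,v1)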